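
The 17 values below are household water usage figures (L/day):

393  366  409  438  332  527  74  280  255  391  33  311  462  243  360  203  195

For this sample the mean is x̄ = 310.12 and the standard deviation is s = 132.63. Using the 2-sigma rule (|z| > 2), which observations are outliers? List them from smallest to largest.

33

Cutoffs at x̄ ± 2s: 310.12 ± 2·132.63 = [44.86, 575.38].
33: z = -2.09, |z| > 2 → outlier.
Every other value lies within [44.86, 575.38].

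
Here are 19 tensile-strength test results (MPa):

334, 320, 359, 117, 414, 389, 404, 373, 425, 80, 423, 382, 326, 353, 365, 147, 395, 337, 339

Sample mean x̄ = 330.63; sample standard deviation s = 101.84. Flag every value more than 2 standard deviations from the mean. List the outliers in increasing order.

80, 117

Cutoffs at x̄ ± 2s: 330.63 ± 2·101.84 = [126.95, 534.31].
80: z = -2.46, |z| > 2 → outlier.
117: z = -2.10, |z| > 2 → outlier.
Every other value lies within [126.95, 534.31].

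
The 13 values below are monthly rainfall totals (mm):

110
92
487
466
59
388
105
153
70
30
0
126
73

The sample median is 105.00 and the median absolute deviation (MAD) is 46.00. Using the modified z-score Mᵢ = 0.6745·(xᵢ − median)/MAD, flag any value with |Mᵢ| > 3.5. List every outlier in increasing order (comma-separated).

388, 466, 487

|Mᵢ| > 3.5 ⇔ |xᵢ − 105.00| > 3.5·46.00/0.6745 = 238.70.
So outliers lie outside [-133.70, 343.70].
388: M = 4.15 → outlier.
466: M = 5.29 → outlier.
487: M = 5.60 → outlier.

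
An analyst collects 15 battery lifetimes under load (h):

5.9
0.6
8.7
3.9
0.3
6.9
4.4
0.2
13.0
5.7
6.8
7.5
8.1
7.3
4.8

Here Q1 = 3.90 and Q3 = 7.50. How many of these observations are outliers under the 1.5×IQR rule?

1

IQR = 3.60; fences at 3.90 − 5.40 = -1.50 and 7.50 + 5.40 = 12.90.
Outside the cutoffs: 13.0.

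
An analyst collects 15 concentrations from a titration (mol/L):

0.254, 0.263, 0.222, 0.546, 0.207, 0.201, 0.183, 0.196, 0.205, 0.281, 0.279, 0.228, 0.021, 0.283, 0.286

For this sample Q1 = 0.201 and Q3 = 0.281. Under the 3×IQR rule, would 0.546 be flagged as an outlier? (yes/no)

IQR = Q3 − Q1 = 0.281 − 0.201 = 0.080.
Lower fence = Q1 − 3·IQR = 0.201 − 0.240 = -0.039.
Upper fence = Q3 + 3·IQR = 0.281 + 0.240 = 0.521.
0.546 lies above the upper fence.

yes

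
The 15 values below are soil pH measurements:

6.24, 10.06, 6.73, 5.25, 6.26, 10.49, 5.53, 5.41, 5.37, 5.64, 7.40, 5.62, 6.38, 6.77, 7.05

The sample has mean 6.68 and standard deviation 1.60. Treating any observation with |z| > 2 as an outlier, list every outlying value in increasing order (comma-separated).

10.06, 10.49

Cutoffs at x̄ ± 2s: 6.68 ± 2·1.60 = [3.48, 9.88].
10.06: z = 2.11, |z| > 2 → outlier.
10.49: z = 2.38, |z| > 2 → outlier.
Every other value lies within [3.48, 9.88].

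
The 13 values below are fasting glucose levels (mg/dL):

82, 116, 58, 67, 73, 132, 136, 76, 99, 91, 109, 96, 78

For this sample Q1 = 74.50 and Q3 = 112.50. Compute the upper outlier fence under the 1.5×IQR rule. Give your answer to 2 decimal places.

IQR = Q3 − Q1 = 112.50 − 74.50 = 38.00.
Lower fence = Q1 − 1.5·IQR = 74.50 − 57.00 = 17.50.
Upper fence = Q3 + 1.5·IQR = 112.50 + 57.00 = 169.50.

169.50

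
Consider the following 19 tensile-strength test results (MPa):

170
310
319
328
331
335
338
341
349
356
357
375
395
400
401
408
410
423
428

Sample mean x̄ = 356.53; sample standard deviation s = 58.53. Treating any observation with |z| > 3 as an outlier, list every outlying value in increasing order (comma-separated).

170

Cutoffs at x̄ ± 3s: 356.53 ± 3·58.53 = [180.94, 532.12].
170: z = -3.19, |z| > 3 → outlier.
Every other value lies within [180.94, 532.12].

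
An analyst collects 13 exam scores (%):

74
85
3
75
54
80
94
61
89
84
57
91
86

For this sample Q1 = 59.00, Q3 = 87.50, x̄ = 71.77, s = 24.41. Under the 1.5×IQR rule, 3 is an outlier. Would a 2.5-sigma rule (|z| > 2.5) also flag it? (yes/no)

z = (3 − 71.77) / 24.41 = -2.82.
|z| = 2.82 > 2.5.

yes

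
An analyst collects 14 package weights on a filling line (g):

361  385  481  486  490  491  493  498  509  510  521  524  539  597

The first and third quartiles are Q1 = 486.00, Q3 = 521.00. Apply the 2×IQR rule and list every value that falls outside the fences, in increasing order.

IQR = Q3 − Q1 = 521.00 − 486.00 = 35.00.
Lower fence = Q1 − 2·IQR = 486.00 − 70.00 = 416.00.
Upper fence = Q3 + 2·IQR = 521.00 + 70.00 = 591.00.
361 < 416.00 → outlier.
385 < 416.00 → outlier.
597 > 591.00 → outlier.
All remaining values lie within [416.00, 591.00].

361, 385, 597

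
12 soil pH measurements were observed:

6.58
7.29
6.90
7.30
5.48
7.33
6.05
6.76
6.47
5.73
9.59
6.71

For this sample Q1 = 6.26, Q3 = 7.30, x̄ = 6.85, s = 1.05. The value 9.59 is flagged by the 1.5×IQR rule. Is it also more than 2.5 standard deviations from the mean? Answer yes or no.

z = (9.59 − 6.85) / 1.05 = 2.61.
|z| = 2.61 > 2.5.

yes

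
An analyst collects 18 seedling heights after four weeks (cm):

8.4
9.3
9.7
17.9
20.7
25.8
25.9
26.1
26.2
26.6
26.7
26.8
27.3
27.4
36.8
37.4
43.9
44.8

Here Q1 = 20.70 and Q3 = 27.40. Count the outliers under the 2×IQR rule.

2

IQR = 6.70; fences at 20.70 − 13.40 = 7.30 and 27.40 + 13.40 = 40.80.
Outside the cutoffs: 43.9, 44.8.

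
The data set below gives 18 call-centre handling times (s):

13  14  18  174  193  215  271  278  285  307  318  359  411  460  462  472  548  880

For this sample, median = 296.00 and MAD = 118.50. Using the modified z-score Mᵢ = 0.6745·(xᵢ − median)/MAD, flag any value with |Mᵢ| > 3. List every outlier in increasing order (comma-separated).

880

|Mᵢ| > 3 ⇔ |xᵢ − 296.00| > 3·118.50/0.6745 = 527.06.
So outliers lie outside [-231.06, 823.06].
880: M = 3.32 → outlier.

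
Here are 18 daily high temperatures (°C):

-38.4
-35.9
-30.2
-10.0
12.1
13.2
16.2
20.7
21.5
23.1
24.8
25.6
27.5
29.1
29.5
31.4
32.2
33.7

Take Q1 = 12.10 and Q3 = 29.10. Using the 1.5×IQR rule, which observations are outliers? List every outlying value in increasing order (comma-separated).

-38.4, -35.9, -30.2

IQR = Q3 − Q1 = 29.10 − 12.10 = 17.00.
Lower fence = Q1 − 1.5·IQR = 12.10 − 25.50 = -13.40.
Upper fence = Q3 + 1.5·IQR = 29.10 + 25.50 = 54.60.
-38.4 < -13.40 → outlier.
-35.9 < -13.40 → outlier.
-30.2 < -13.40 → outlier.
All remaining values lie within [-13.40, 54.60].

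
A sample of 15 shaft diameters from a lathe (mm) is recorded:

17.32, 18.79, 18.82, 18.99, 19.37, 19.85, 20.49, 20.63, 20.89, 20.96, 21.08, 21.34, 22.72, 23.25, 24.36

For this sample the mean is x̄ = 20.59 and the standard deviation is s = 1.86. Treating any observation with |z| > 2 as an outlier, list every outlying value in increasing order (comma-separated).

Cutoffs at x̄ ± 2s: 20.59 ± 2·1.86 = [16.87, 24.31].
24.36: z = 2.03, |z| > 2 → outlier.
Every other value lies within [16.87, 24.31].

24.36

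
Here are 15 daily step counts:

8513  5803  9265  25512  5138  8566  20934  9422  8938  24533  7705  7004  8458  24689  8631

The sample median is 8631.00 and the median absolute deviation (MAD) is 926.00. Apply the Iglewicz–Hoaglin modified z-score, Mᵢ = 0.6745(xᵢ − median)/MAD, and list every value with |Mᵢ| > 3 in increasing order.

|Mᵢ| > 3 ⇔ |xᵢ − 8631.00| > 3·926.00/0.6745 = 4118.61.
So outliers lie outside [4512.39, 12749.61].
20934: M = 8.96 → outlier.
24533: M = 11.58 → outlier.
24689: M = 11.70 → outlier.
25512: M = 12.30 → outlier.

20934, 24533, 24689, 25512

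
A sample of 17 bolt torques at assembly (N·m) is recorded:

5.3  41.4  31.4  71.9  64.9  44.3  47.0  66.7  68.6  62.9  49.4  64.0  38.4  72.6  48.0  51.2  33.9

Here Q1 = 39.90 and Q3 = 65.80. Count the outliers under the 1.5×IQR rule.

IQR = 25.90; fences at 39.90 − 38.85 = 1.05 and 65.80 + 38.85 = 104.65.
Every value lies within the cutoffs.

0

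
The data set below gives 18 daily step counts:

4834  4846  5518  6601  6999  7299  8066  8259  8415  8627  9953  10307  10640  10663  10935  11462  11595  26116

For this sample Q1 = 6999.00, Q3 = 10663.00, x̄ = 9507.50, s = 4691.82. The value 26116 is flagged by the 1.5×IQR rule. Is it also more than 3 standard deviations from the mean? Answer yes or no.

z = (26116 − 9507.50) / 4691.82 = 3.54.
|z| = 3.54 > 3.

yes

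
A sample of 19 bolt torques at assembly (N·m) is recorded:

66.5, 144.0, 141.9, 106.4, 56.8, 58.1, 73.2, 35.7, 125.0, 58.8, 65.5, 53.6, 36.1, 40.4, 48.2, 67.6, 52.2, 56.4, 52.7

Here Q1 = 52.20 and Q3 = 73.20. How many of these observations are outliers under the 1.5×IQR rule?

IQR = 21.00; fences at 52.20 − 31.50 = 20.70 and 73.20 + 31.50 = 104.70.
Outside the cutoffs: 106.4, 125.0, 141.9, 144.0.

4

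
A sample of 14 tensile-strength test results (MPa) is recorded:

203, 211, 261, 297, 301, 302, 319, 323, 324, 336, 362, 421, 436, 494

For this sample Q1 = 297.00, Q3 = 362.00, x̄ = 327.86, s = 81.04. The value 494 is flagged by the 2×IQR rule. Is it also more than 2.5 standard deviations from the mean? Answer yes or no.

z = (494 − 327.86) / 81.04 = 2.05.
|z| = 2.05 ≤ 2.5.

no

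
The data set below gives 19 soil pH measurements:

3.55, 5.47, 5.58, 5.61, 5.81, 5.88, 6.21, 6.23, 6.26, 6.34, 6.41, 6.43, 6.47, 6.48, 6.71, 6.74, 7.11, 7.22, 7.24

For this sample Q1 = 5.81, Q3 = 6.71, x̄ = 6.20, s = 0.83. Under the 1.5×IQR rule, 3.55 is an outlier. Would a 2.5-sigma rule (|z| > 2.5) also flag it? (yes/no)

yes

z = (3.55 − 6.20) / 0.83 = -3.19.
|z| = 3.19 > 2.5.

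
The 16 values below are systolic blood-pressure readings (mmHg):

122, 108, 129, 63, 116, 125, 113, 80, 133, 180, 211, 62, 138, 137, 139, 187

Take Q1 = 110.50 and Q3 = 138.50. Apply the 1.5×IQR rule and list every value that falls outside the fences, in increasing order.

IQR = Q3 − Q1 = 138.50 − 110.50 = 28.00.
Lower fence = Q1 − 1.5·IQR = 110.50 − 42.00 = 68.50.
Upper fence = Q3 + 1.5·IQR = 138.50 + 42.00 = 180.50.
62 < 68.50 → outlier.
63 < 68.50 → outlier.
187 > 180.50 → outlier.
211 > 180.50 → outlier.
All remaining values lie within [68.50, 180.50].

62, 63, 187, 211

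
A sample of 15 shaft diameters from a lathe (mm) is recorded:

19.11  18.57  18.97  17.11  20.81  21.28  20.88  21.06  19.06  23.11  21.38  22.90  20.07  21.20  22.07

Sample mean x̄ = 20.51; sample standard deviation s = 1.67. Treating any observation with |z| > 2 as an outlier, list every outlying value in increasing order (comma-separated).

Cutoffs at x̄ ± 2s: 20.51 ± 2·1.67 = [17.17, 23.85].
17.11: z = -2.04, |z| > 2 → outlier.
Every other value lies within [17.17, 23.85].

17.11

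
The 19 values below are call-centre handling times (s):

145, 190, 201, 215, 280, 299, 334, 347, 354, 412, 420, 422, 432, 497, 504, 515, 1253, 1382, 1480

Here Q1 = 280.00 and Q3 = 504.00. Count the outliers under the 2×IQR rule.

3

IQR = 224.00; fences at 280.00 − 448.00 = -168.00 and 504.00 + 448.00 = 952.00.
Outside the cutoffs: 1253, 1382, 1480.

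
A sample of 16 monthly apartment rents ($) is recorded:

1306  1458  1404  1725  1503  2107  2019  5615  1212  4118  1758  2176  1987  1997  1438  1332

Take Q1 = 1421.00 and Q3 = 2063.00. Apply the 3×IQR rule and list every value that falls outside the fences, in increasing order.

IQR = Q3 − Q1 = 2063.00 − 1421.00 = 642.00.
Lower fence = Q1 − 3·IQR = 1421.00 − 1926.00 = -505.00.
Upper fence = Q3 + 3·IQR = 2063.00 + 1926.00 = 3989.00.
4118 > 3989.00 → outlier.
5615 > 3989.00 → outlier.
All remaining values lie within [-505.00, 3989.00].

4118, 5615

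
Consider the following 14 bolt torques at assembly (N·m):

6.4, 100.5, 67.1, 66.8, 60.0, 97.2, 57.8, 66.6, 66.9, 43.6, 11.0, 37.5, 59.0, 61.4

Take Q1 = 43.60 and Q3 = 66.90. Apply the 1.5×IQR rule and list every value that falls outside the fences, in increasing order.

6.4

IQR = Q3 − Q1 = 66.90 − 43.60 = 23.30.
Lower fence = Q1 − 1.5·IQR = 43.60 − 34.95 = 8.65.
Upper fence = Q3 + 1.5·IQR = 66.90 + 34.95 = 101.85.
6.4 < 8.65 → outlier.
All remaining values lie within [8.65, 101.85].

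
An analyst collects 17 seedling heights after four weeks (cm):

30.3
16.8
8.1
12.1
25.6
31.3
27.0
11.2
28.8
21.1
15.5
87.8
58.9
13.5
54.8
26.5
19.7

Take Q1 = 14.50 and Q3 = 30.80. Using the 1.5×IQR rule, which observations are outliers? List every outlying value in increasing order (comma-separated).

IQR = Q3 − Q1 = 30.80 − 14.50 = 16.30.
Lower fence = Q1 − 1.5·IQR = 14.50 − 24.45 = -9.95.
Upper fence = Q3 + 1.5·IQR = 30.80 + 24.45 = 55.25.
58.9 > 55.25 → outlier.
87.8 > 55.25 → outlier.
All remaining values lie within [-9.95, 55.25].

58.9, 87.8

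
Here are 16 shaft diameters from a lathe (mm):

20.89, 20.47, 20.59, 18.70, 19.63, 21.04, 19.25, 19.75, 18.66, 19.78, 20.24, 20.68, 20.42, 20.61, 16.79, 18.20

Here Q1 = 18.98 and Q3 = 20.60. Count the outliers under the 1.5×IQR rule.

IQR = 1.62; fences at 18.98 − 2.43 = 16.55 and 20.60 + 2.43 = 23.03.
Every value lies within the cutoffs.

0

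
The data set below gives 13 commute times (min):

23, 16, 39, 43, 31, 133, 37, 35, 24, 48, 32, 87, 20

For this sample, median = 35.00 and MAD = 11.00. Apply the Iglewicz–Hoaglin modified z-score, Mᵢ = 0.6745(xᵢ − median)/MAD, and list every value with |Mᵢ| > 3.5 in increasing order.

133

|Mᵢ| > 3.5 ⇔ |xᵢ − 35.00| > 3.5·11.00/0.6745 = 57.08.
So outliers lie outside [-22.08, 92.08].
133: M = 6.01 → outlier.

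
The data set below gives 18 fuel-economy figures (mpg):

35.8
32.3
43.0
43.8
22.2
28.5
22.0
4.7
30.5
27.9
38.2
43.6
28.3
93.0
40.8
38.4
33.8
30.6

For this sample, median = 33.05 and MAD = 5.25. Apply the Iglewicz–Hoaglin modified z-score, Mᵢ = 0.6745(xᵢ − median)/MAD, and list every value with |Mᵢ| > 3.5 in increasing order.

|Mᵢ| > 3.5 ⇔ |xᵢ − 33.05| > 3.5·5.25/0.6745 = 27.24.
So outliers lie outside [5.81, 60.29].
4.7: M = -3.64 → outlier.
93.0: M = 7.70 → outlier.

4.7, 93.0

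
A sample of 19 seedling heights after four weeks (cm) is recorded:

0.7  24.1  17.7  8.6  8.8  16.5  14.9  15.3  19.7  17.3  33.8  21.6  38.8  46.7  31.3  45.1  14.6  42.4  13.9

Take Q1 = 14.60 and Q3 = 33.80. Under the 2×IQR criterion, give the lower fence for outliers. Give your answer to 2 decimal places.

IQR = Q3 − Q1 = 33.80 − 14.60 = 19.20.
Lower fence = Q1 − 2·IQR = 14.60 − 38.40 = -23.80.
Upper fence = Q3 + 2·IQR = 33.80 + 38.40 = 72.20.

-23.80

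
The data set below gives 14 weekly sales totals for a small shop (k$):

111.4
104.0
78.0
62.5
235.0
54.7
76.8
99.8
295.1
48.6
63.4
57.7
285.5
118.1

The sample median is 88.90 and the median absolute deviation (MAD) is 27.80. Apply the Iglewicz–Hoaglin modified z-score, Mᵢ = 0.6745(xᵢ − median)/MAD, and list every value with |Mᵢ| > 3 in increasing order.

|Mᵢ| > 3 ⇔ |xᵢ − 88.90| > 3·27.80/0.6745 = 123.65.
So outliers lie outside [-34.75, 212.55].
235.0: M = 3.54 → outlier.
285.5: M = 4.77 → outlier.
295.1: M = 5.00 → outlier.

235.0, 285.5, 295.1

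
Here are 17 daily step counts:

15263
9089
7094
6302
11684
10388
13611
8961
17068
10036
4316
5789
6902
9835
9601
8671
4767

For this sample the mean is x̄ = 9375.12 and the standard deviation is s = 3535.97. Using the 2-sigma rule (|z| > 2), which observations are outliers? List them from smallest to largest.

Cutoffs at x̄ ± 2s: 9375.12 ± 2·3535.97 = [2303.18, 16447.06].
17068: z = 2.18, |z| > 2 → outlier.
Every other value lies within [2303.18, 16447.06].

17068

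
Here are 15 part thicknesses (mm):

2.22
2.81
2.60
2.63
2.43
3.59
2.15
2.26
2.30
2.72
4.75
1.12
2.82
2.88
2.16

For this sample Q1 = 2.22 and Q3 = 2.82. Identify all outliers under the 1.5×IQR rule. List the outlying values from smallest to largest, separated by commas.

1.12, 4.75

IQR = Q3 − Q1 = 2.82 − 2.22 = 0.60.
Lower fence = Q1 − 1.5·IQR = 2.22 − 0.90 = 1.32.
Upper fence = Q3 + 1.5·IQR = 2.82 + 0.90 = 3.72.
1.12 < 1.32 → outlier.
4.75 > 3.72 → outlier.
All remaining values lie within [1.32, 3.72].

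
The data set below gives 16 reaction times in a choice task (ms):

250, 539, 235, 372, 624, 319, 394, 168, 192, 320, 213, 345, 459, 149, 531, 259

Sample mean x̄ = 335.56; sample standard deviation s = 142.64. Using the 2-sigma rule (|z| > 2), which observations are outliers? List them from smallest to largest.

624

Cutoffs at x̄ ± 2s: 335.56 ± 2·142.64 = [50.28, 620.84].
624: z = 2.02, |z| > 2 → outlier.
Every other value lies within [50.28, 620.84].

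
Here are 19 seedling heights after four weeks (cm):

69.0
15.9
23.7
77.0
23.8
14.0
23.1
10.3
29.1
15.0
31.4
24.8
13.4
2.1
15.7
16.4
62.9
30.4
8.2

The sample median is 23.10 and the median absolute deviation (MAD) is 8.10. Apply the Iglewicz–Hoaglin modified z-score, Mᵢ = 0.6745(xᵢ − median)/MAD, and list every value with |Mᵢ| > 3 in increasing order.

62.9, 69.0, 77.0

|Mᵢ| > 3 ⇔ |xᵢ − 23.10| > 3·8.10/0.6745 = 36.03.
So outliers lie outside [-12.93, 59.13].
62.9: M = 3.31 → outlier.
69.0: M = 3.82 → outlier.
77.0: M = 4.49 → outlier.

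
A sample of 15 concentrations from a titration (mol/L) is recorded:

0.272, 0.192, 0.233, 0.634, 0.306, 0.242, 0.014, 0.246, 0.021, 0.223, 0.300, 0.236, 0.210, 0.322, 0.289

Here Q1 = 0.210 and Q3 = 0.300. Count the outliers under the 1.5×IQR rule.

IQR = 0.090; fences at 0.210 − 0.135 = 0.075 and 0.300 + 0.135 = 0.435.
Outside the cutoffs: 0.014, 0.021, 0.634.

3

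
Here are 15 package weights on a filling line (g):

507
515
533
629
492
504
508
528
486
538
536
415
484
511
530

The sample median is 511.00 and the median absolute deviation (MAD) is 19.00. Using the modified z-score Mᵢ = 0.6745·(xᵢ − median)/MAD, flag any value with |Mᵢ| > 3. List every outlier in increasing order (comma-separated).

|Mᵢ| > 3 ⇔ |xᵢ − 511.00| > 3·19.00/0.6745 = 84.51.
So outliers lie outside [426.49, 595.51].
415: M = -3.41 → outlier.
629: M = 4.19 → outlier.

415, 629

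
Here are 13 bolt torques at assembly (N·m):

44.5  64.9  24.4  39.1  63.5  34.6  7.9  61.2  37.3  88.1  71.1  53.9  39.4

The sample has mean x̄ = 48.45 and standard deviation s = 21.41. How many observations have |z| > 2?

Cutoffs: x̄ ± 2s = [5.63, 91.27].
Every value lies within the cutoffs.

0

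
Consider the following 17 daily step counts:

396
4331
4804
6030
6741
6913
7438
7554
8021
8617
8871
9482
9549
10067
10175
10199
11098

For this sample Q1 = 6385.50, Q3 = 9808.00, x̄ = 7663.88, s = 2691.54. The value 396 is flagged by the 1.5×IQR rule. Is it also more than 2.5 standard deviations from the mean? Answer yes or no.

z = (396 − 7663.88) / 2691.54 = -2.70.
|z| = 2.70 > 2.5.

yes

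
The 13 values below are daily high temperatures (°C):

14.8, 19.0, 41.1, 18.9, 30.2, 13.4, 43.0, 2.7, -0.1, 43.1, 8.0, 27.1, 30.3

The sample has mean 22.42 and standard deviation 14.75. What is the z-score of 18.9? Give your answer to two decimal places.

z = (18.9 − 22.42) / 14.75 = -0.24.

-0.24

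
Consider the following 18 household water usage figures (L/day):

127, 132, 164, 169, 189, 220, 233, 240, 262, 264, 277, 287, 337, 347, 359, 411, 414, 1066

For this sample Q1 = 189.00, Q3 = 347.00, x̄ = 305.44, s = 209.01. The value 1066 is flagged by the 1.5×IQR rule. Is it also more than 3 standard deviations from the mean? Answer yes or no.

yes

z = (1066 − 305.44) / 209.01 = 3.64.
|z| = 3.64 > 3.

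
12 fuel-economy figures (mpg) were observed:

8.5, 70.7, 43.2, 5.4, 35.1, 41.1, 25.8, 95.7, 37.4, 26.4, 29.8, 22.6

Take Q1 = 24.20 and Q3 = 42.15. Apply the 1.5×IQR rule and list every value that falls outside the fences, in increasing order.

IQR = Q3 − Q1 = 42.15 − 24.20 = 17.95.
Lower fence = Q1 − 1.5·IQR = 24.20 − 26.925 = -2.725.
Upper fence = Q3 + 1.5·IQR = 42.15 + 26.925 = 69.075.
70.7 > 69.075 → outlier.
95.7 > 69.075 → outlier.
All remaining values lie within [-2.725, 69.075].

70.7, 95.7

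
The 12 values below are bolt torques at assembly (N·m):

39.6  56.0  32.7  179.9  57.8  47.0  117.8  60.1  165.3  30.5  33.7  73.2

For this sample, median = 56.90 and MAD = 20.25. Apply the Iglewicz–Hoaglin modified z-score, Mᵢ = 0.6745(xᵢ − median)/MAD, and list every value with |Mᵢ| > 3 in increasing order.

165.3, 179.9

|Mᵢ| > 3 ⇔ |xᵢ − 56.90| > 3·20.25/0.6745 = 90.07.
So outliers lie outside [-33.17, 146.97].
165.3: M = 3.61 → outlier.
179.9: M = 4.10 → outlier.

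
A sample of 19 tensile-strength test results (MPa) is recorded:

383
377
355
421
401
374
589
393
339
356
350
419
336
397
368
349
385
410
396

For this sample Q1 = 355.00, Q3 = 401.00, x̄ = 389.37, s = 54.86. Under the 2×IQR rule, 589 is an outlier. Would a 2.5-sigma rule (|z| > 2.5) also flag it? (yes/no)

z = (589 − 389.37) / 54.86 = 3.64.
|z| = 3.64 > 2.5.

yes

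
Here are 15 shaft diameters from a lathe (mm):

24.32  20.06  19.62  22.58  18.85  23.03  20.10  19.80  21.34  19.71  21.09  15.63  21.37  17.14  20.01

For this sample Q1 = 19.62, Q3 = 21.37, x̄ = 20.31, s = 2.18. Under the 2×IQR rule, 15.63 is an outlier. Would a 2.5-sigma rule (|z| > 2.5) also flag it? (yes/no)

no

z = (15.63 − 20.31) / 2.18 = -2.15.
|z| = 2.15 ≤ 2.5.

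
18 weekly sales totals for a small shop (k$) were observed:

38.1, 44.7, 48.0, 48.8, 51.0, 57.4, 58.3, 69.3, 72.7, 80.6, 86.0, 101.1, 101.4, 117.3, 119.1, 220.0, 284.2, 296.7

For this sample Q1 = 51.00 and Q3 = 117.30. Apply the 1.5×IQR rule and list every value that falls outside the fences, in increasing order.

220.0, 284.2, 296.7

IQR = Q3 − Q1 = 117.30 − 51.00 = 66.30.
Lower fence = Q1 − 1.5·IQR = 51.00 − 99.45 = -48.45.
Upper fence = Q3 + 1.5·IQR = 117.30 + 99.45 = 216.75.
220.0 > 216.75 → outlier.
284.2 > 216.75 → outlier.
296.7 > 216.75 → outlier.
All remaining values lie within [-48.45, 216.75].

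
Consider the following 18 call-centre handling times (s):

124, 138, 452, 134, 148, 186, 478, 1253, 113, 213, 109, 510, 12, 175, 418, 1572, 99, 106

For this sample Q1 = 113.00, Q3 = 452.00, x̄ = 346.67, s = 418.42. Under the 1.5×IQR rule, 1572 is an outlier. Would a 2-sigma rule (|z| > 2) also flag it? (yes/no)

z = (1572 − 346.67) / 418.42 = 2.93.
|z| = 2.93 > 2.

yes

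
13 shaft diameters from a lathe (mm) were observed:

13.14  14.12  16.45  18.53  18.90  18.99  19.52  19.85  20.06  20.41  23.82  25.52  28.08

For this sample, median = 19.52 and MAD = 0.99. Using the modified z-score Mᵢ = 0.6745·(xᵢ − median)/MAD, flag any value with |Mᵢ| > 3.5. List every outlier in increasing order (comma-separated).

|Mᵢ| > 3.5 ⇔ |xᵢ − 19.52| > 3.5·0.99/0.6745 = 5.14.
So outliers lie outside [14.38, 24.66].
13.14: M = -4.35 → outlier.
14.12: M = -3.68 → outlier.
25.52: M = 4.09 → outlier.
28.08: M = 5.83 → outlier.

13.14, 14.12, 25.52, 28.08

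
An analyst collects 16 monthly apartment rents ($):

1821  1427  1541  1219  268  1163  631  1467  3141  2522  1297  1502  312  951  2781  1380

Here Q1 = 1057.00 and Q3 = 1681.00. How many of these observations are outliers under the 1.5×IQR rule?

IQR = 624.00; fences at 1057.00 − 936.00 = 121.00 and 1681.00 + 936.00 = 2617.00.
Outside the cutoffs: 2781, 3141.

2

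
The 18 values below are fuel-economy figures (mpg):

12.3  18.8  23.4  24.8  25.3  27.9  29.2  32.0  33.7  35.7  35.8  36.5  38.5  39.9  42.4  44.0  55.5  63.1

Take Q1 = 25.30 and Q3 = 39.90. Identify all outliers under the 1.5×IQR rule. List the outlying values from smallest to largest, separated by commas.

63.1

IQR = Q3 − Q1 = 39.90 − 25.30 = 14.60.
Lower fence = Q1 − 1.5·IQR = 25.30 − 21.90 = 3.40.
Upper fence = Q3 + 1.5·IQR = 39.90 + 21.90 = 61.80.
63.1 > 61.80 → outlier.
All remaining values lie within [3.40, 61.80].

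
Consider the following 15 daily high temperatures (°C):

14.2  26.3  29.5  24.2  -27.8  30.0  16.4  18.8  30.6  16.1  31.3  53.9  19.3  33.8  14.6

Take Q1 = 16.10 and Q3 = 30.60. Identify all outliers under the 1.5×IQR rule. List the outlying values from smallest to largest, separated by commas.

IQR = Q3 − Q1 = 30.60 − 16.10 = 14.50.
Lower fence = Q1 − 1.5·IQR = 16.10 − 21.75 = -5.65.
Upper fence = Q3 + 1.5·IQR = 30.60 + 21.75 = 52.35.
-27.8 < -5.65 → outlier.
53.9 > 52.35 → outlier.
All remaining values lie within [-5.65, 52.35].

-27.8, 53.9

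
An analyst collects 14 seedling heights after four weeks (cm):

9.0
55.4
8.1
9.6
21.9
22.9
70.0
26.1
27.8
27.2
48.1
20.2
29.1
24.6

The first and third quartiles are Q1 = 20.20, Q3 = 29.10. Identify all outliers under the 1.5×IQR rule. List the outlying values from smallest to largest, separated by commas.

48.1, 55.4, 70.0

IQR = Q3 − Q1 = 29.10 − 20.20 = 8.90.
Lower fence = Q1 − 1.5·IQR = 20.20 − 13.35 = 6.85.
Upper fence = Q3 + 1.5·IQR = 29.10 + 13.35 = 42.45.
48.1 > 42.45 → outlier.
55.4 > 42.45 → outlier.
70.0 > 42.45 → outlier.
All remaining values lie within [6.85, 42.45].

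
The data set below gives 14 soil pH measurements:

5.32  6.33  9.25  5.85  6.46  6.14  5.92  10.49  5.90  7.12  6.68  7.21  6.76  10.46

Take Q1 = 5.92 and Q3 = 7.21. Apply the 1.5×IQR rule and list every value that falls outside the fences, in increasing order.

IQR = Q3 − Q1 = 7.21 − 5.92 = 1.29.
Lower fence = Q1 − 1.5·IQR = 5.92 − 1.935 = 3.985.
Upper fence = Q3 + 1.5·IQR = 7.21 + 1.935 = 9.145.
9.25 > 9.145 → outlier.
10.46 > 9.145 → outlier.
10.49 > 9.145 → outlier.
All remaining values lie within [3.985, 9.145].

9.25, 10.46, 10.49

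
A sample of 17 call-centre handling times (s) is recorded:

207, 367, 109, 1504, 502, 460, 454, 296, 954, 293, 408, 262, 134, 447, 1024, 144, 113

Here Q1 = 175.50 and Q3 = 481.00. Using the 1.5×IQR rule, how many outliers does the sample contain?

3

IQR = 305.50; fences at 175.50 − 458.25 = -282.75 and 481.00 + 458.25 = 939.25.
Outside the cutoffs: 954, 1024, 1504.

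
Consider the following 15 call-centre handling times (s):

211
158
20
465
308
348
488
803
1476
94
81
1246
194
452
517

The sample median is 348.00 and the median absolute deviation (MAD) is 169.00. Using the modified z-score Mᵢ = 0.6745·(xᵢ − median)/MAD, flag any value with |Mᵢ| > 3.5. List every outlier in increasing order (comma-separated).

1246, 1476

|Mᵢ| > 3.5 ⇔ |xᵢ − 348.00| > 3.5·169.00/0.6745 = 876.95.
So outliers lie outside [-528.95, 1224.95].
1246: M = 3.58 → outlier.
1476: M = 4.50 → outlier.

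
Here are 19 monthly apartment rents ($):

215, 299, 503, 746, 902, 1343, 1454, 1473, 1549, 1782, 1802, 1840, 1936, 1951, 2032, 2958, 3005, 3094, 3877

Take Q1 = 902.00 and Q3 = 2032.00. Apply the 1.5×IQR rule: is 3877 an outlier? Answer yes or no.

yes

IQR = Q3 − Q1 = 2032.00 − 902.00 = 1130.00.
Lower fence = Q1 − 1.5·IQR = 902.00 − 1695.00 = -793.00.
Upper fence = Q3 + 1.5·IQR = 2032.00 + 1695.00 = 3727.00.
3877 lies above the upper fence.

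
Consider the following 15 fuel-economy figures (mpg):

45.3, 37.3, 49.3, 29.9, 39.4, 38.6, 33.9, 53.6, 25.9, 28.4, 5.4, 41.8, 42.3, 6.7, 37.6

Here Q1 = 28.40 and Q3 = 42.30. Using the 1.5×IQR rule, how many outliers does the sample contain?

IQR = 13.90; fences at 28.40 − 20.85 = 7.55 and 42.30 + 20.85 = 63.15.
Outside the cutoffs: 5.4, 6.7.

2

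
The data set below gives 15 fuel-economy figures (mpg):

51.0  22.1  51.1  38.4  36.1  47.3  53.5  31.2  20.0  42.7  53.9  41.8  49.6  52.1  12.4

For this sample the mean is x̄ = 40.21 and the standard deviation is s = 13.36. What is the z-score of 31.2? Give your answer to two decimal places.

-0.67

z = (31.2 − 40.21) / 13.36 = -0.67.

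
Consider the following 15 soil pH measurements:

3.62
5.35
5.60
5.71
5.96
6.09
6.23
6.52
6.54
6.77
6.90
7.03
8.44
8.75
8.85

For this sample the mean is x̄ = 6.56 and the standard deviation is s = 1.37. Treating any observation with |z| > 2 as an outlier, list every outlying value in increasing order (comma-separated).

3.62

Cutoffs at x̄ ± 2s: 6.56 ± 2·1.37 = [3.82, 9.30].
3.62: z = -2.15, |z| > 2 → outlier.
Every other value lies within [3.82, 9.30].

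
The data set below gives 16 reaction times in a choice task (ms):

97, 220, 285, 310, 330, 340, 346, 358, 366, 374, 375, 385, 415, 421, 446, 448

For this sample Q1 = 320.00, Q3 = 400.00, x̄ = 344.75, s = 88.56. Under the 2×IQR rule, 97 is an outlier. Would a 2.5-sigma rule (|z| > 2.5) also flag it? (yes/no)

z = (97 − 344.75) / 88.56 = -2.80.
|z| = 2.80 > 2.5.

yes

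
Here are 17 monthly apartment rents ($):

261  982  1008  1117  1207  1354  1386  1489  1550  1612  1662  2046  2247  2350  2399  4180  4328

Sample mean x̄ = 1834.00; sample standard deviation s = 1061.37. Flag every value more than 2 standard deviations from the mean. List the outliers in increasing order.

4180, 4328

Cutoffs at x̄ ± 2s: 1834.00 ± 2·1061.37 = [-288.74, 3956.74].
4180: z = 2.21, |z| > 2 → outlier.
4328: z = 2.35, |z| > 2 → outlier.
Every other value lies within [-288.74, 3956.74].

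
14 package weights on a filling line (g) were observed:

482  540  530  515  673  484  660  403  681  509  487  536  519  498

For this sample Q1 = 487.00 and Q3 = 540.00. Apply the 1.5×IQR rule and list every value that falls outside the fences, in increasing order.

IQR = Q3 − Q1 = 540.00 − 487.00 = 53.00.
Lower fence = Q1 − 1.5·IQR = 487.00 − 79.50 = 407.50.
Upper fence = Q3 + 1.5·IQR = 540.00 + 79.50 = 619.50.
403 < 407.50 → outlier.
660 > 619.50 → outlier.
673 > 619.50 → outlier.
681 > 619.50 → outlier.
All remaining values lie within [407.50, 619.50].

403, 660, 673, 681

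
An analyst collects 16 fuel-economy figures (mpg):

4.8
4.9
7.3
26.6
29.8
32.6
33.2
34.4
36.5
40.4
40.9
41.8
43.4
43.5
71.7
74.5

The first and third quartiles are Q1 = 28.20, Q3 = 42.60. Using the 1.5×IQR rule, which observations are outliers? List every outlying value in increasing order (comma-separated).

IQR = Q3 − Q1 = 42.60 − 28.20 = 14.40.
Lower fence = Q1 − 1.5·IQR = 28.20 − 21.60 = 6.60.
Upper fence = Q3 + 1.5·IQR = 42.60 + 21.60 = 64.20.
4.8 < 6.60 → outlier.
4.9 < 6.60 → outlier.
71.7 > 64.20 → outlier.
74.5 > 64.20 → outlier.
All remaining values lie within [6.60, 64.20].

4.8, 4.9, 71.7, 74.5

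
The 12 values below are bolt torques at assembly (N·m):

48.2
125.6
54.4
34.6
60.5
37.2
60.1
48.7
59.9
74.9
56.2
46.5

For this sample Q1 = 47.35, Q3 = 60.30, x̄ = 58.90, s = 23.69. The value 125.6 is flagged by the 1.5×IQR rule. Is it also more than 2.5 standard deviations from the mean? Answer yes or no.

yes

z = (125.6 − 58.90) / 23.69 = 2.82.
|z| = 2.82 > 2.5.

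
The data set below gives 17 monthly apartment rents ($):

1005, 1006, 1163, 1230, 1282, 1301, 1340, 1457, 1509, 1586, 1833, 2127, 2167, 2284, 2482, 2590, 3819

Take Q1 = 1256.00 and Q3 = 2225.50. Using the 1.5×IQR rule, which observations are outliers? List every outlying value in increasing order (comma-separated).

3819

IQR = Q3 − Q1 = 2225.50 − 1256.00 = 969.50.
Lower fence = Q1 − 1.5·IQR = 1256.00 − 1454.25 = -198.25.
Upper fence = Q3 + 1.5·IQR = 2225.50 + 1454.25 = 3679.75.
3819 > 3679.75 → outlier.
All remaining values lie within [-198.25, 3679.75].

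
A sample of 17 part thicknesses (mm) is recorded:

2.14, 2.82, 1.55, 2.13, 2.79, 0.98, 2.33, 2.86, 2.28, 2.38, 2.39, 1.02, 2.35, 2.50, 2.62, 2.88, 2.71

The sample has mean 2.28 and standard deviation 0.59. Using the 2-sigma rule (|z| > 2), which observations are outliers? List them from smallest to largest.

0.98, 1.02

Cutoffs at x̄ ± 2s: 2.28 ± 2·0.59 = [1.10, 3.46].
0.98: z = -2.20, |z| > 2 → outlier.
1.02: z = -2.14, |z| > 2 → outlier.
Every other value lies within [1.10, 3.46].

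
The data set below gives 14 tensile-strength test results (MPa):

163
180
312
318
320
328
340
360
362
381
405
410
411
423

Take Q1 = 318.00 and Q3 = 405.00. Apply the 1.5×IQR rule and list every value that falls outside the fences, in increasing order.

163, 180

IQR = Q3 − Q1 = 405.00 − 318.00 = 87.00.
Lower fence = Q1 − 1.5·IQR = 318.00 − 130.50 = 187.50.
Upper fence = Q3 + 1.5·IQR = 405.00 + 130.50 = 535.50.
163 < 187.50 → outlier.
180 < 187.50 → outlier.
All remaining values lie within [187.50, 535.50].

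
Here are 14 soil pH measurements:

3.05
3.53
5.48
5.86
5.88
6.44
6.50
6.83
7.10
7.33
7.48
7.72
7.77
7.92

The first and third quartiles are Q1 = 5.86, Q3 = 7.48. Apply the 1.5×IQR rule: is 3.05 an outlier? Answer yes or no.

yes

IQR = Q3 − Q1 = 7.48 − 5.86 = 1.62.
Lower fence = Q1 − 1.5·IQR = 5.86 − 2.43 = 3.43.
Upper fence = Q3 + 1.5·IQR = 7.48 + 2.43 = 9.91.
3.05 lies below the lower fence.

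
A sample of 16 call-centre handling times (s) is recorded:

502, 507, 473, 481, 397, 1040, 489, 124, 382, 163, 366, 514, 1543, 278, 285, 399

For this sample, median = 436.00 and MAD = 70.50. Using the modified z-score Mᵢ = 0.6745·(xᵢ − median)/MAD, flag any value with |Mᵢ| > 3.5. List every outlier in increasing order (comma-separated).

|Mᵢ| > 3.5 ⇔ |xᵢ − 436.00| > 3.5·70.50/0.6745 = 365.83.
So outliers lie outside [70.17, 801.83].
1040: M = 5.78 → outlier.
1543: M = 10.59 → outlier.

1040, 1543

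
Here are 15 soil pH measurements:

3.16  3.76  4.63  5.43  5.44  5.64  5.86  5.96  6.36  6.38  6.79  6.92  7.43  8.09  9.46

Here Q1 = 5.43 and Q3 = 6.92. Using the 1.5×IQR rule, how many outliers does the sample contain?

IQR = 1.49; fences at 5.43 − 2.235 = 3.195 and 6.92 + 2.235 = 9.155.
Outside the cutoffs: 3.16, 9.46.

2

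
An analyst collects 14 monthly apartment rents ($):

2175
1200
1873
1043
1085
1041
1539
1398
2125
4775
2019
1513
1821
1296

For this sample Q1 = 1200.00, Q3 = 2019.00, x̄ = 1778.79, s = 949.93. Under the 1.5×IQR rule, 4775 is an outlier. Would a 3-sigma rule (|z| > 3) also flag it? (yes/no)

yes

z = (4775 − 1778.79) / 949.93 = 3.15.
|z| = 3.15 > 3.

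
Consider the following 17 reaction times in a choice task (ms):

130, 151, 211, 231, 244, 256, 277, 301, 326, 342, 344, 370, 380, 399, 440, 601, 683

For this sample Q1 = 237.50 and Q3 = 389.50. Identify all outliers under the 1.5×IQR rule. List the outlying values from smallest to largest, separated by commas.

IQR = Q3 − Q1 = 389.50 − 237.50 = 152.00.
Lower fence = Q1 − 1.5·IQR = 237.50 − 228.00 = 9.50.
Upper fence = Q3 + 1.5·IQR = 389.50 + 228.00 = 617.50.
683 > 617.50 → outlier.
All remaining values lie within [9.50, 617.50].

683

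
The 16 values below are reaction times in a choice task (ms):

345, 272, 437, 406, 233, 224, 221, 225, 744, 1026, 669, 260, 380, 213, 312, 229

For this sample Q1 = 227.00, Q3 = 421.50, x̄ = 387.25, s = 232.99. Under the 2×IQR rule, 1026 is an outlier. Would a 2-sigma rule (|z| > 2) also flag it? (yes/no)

yes

z = (1026 − 387.25) / 232.99 = 2.74.
|z| = 2.74 > 2.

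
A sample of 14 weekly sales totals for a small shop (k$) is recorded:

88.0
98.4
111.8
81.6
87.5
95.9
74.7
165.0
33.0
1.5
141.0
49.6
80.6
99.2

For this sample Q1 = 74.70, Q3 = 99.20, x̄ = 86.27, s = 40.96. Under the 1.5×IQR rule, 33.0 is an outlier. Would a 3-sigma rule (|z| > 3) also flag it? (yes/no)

no

z = (33.0 − 86.27) / 40.96 = -1.30.
|z| = 1.30 ≤ 3.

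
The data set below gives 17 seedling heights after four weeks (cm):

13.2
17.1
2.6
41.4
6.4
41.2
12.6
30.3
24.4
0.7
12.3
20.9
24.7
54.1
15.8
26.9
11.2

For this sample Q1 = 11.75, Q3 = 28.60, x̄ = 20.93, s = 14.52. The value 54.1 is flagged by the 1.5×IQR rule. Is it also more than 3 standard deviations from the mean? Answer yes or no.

no

z = (54.1 − 20.93) / 14.52 = 2.28.
|z| = 2.28 ≤ 3.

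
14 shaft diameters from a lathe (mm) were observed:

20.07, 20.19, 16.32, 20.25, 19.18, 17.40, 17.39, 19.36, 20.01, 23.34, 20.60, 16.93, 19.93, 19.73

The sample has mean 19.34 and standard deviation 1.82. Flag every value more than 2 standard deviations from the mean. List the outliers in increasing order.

Cutoffs at x̄ ± 2s: 19.34 ± 2·1.82 = [15.70, 22.98].
23.34: z = 2.20, |z| > 2 → outlier.
Every other value lies within [15.70, 22.98].

23.34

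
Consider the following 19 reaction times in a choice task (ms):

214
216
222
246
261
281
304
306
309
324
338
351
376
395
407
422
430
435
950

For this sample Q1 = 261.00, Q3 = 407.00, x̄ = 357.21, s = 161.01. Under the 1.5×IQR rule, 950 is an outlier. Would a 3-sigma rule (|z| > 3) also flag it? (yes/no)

yes

z = (950 − 357.21) / 161.01 = 3.68.
|z| = 3.68 > 3.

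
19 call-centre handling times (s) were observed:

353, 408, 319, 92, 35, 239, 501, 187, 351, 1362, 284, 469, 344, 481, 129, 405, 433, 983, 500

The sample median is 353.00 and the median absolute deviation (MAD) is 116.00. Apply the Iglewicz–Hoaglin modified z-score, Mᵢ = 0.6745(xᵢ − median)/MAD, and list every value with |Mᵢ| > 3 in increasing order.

983, 1362

|Mᵢ| > 3 ⇔ |xᵢ − 353.00| > 3·116.00/0.6745 = 515.94.
So outliers lie outside [-162.94, 868.94].
983: M = 3.66 → outlier.
1362: M = 5.87 → outlier.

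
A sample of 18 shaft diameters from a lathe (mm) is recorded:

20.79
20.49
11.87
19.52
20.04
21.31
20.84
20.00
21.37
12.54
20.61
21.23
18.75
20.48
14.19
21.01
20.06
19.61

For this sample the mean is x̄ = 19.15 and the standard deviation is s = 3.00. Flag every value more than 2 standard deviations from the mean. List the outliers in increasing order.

11.87, 12.54

Cutoffs at x̄ ± 2s: 19.15 ± 2·3.00 = [13.15, 25.15].
11.87: z = -2.43, |z| > 2 → outlier.
12.54: z = -2.20, |z| > 2 → outlier.
Every other value lies within [13.15, 25.15].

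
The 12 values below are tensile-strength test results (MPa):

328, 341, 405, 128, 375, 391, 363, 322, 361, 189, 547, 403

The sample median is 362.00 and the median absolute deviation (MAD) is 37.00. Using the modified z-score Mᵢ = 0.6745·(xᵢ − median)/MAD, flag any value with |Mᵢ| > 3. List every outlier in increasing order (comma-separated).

128, 189, 547

|Mᵢ| > 3 ⇔ |xᵢ − 362.00| > 3·37.00/0.6745 = 164.57.
So outliers lie outside [197.43, 526.57].
128: M = -4.27 → outlier.
189: M = -3.15 → outlier.
547: M = 3.37 → outlier.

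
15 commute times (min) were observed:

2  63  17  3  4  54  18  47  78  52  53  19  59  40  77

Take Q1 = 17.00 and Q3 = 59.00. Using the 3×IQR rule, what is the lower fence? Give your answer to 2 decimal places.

-109.00

IQR = Q3 − Q1 = 59.00 − 17.00 = 42.00.
Lower fence = Q1 − 3·IQR = 17.00 − 126.00 = -109.00.
Upper fence = Q3 + 3·IQR = 59.00 + 126.00 = 185.00.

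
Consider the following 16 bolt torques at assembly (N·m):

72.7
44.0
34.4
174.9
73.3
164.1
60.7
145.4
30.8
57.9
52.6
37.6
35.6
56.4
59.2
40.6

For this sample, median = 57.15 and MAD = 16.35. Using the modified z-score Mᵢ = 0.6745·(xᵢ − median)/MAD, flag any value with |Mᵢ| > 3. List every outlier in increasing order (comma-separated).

|Mᵢ| > 3 ⇔ |xᵢ − 57.15| > 3·16.35/0.6745 = 72.72.
So outliers lie outside [-15.57, 129.87].
145.4: M = 3.64 → outlier.
164.1: M = 4.41 → outlier.
174.9: M = 4.86 → outlier.

145.4, 164.1, 174.9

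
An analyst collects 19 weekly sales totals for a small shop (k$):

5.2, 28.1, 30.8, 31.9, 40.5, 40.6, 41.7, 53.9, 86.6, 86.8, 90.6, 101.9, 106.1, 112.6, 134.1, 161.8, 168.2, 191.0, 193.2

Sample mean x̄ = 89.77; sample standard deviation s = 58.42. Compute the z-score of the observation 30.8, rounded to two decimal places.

-1.01

z = (30.8 − 89.77) / 58.42 = -1.01.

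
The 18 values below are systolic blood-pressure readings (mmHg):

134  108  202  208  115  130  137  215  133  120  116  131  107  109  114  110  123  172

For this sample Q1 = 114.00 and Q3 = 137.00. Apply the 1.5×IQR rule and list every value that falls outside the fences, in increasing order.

172, 202, 208, 215

IQR = Q3 − Q1 = 137.00 − 114.00 = 23.00.
Lower fence = Q1 − 1.5·IQR = 114.00 − 34.50 = 79.50.
Upper fence = Q3 + 1.5·IQR = 137.00 + 34.50 = 171.50.
172 > 171.50 → outlier.
202 > 171.50 → outlier.
208 > 171.50 → outlier.
215 > 171.50 → outlier.
All remaining values lie within [79.50, 171.50].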